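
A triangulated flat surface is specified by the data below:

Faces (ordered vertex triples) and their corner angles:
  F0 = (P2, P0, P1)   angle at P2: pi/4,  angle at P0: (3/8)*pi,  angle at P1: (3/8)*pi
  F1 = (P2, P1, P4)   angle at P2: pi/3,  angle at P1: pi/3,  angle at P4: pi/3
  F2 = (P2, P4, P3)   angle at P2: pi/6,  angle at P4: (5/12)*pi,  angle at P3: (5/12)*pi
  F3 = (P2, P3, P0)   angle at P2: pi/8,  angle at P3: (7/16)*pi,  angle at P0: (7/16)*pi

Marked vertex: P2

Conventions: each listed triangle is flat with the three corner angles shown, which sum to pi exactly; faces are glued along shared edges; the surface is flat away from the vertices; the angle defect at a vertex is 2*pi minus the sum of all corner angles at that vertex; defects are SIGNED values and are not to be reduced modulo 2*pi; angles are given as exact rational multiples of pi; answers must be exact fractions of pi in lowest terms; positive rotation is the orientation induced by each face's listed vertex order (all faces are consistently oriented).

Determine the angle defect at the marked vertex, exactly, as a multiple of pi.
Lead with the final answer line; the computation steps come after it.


Answer: defect(P2) = (9/8)*pi

Sum of corner angles at P2: (7/8)*pi
defect = 2*pi - (7/8)*pi


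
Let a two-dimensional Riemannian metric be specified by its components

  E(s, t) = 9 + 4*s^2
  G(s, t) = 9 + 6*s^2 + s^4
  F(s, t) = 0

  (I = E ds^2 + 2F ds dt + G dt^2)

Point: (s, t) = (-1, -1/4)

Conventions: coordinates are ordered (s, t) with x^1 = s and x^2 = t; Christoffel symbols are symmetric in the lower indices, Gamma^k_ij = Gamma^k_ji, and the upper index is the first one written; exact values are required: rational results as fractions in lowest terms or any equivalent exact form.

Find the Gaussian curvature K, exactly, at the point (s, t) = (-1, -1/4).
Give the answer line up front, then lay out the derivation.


Answer: K = -9/338

E = 13, F = 0, G = 16, EG - F^2 = 208 at the point
E_s = -8, E_t = 0, F_s = 0, F_t = 0, G_s = -16, G_t = 0
E_tt = 0, F_st = 0, G_ss = 24
By Brioschi, K is (det M1 - det M2) divided by (EG - F^2) squared.
M1 = [[-E_tt/2 + F_st - G_ss/2, E_s/2, F_s - E_t/2], [F_t - G_s/2, E, F], [G_t/2, F, G]] = [[-12, -4, 0], [8, 13, 0], [0, 0, 16]]; det M1 = -1984
M2 = [[0, E_t/2, G_s/2], [E_t/2, E, F], [G_s/2, F, G]] = [[0, 0, -8], [0, 13, 0], [-8, 0, 16]]; det M2 = -832
det M1 - det M2 = -1152; K = -1152 / (208)^2 = -9/338


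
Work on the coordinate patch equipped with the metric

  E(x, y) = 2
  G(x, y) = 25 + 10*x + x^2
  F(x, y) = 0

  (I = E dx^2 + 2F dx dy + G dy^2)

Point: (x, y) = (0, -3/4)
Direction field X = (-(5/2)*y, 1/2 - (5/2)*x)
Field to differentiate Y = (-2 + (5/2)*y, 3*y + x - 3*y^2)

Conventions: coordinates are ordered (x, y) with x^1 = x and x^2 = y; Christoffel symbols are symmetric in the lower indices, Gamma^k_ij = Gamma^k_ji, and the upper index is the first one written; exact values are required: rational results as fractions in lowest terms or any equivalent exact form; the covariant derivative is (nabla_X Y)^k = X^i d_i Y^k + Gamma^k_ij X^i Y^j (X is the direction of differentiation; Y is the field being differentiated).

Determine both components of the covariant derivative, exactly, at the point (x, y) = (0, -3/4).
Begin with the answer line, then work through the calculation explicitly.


Answer: (nabla_X Y)^x = 395/64, (nabla_X Y)^y = 2407/640

E = 2, F = 0, G = 25 at the point
E_x = 0, E_y = 0, F_x = 0, F_y = 0, G_x = 10, G_y = 0
EG - F^2 = 50;  g^inv = (1/50) * [[25, 0], [0, 2]]
first-kind symbols [ij,l] = (1/2)(d_i g_jl + d_j g_il - d_l g_ij): [xx,x] = E_x/2 = 0, [xx,y] = F_x - E_y/2 = 0, [xy,x] = E_y/2 = 0, [xy,y] = G_x/2 = 5, [yy,x] = F_y - G_x/2 = -5, [yy,y] = G_y/2 = 0
Gamma^x_ij = (G*[ij,x] - F*[ij,y])/(EG - F^2), Gamma^y_ij = (E*[ij,y] - F*[ij,x])/(EG - F^2)
Gamma_xxx = 0, Gamma_xxy = 0, Gamma_xyy = -5/2, Gamma_yxx = 0, Gamma_yxy = 1/5, Gamma_yyy = 0
X = (15/8, 1/2), Y = (-31/8, -63/16) at the point


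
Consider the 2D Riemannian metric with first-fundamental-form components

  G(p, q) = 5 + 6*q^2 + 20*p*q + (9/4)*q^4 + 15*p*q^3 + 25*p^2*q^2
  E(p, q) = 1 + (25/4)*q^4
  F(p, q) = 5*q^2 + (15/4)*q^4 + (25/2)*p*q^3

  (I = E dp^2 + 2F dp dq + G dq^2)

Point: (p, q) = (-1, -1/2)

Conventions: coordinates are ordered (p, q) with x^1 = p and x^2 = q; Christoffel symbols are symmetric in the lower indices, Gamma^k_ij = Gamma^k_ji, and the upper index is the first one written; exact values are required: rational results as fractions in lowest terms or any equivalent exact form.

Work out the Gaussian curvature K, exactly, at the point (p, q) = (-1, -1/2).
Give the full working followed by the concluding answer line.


E = 89/64, F = 195/64, G = 1585/64, EG - F^2 = 805/32 at the point
E_p = 0, E_q = -25/8, F_p = -25/16, F_q = -65/4, G_p = -195/8, G_q = -507/8
E_qq = 75/4, F_pq = 75/8, G_pp = 25/2
Brioschi: K = (det M1 - det M2) / (EG - F^2)^2 with the standard first/second-derivative matrices M1, M2.
M1 = [[-E_qq/2 + F_pq - G_pp/2, E_p/2, F_p - E_q/2], [F_q - G_p/2, E, F], [G_q/2, F, G]] = [[-25/4, 0, 0], [-65/16, 89/64, 195/64], [-507/16, 195/64, 1585/64]]; det M1 = -20125/128
M2 = [[0, E_q/2, G_p/2], [E_q/2, E, F], [G_p/2, F, G]] = [[0, -25/16, -195/16], [-25/16, 89/64, 195/64], [-195/16, 195/64, 1585/64]]; det M2 = -19325/128
det M1 - det M2 = -25/4; K = -25/4 / (805/32)^2 = -256/25921

Answer: K = -256/25921


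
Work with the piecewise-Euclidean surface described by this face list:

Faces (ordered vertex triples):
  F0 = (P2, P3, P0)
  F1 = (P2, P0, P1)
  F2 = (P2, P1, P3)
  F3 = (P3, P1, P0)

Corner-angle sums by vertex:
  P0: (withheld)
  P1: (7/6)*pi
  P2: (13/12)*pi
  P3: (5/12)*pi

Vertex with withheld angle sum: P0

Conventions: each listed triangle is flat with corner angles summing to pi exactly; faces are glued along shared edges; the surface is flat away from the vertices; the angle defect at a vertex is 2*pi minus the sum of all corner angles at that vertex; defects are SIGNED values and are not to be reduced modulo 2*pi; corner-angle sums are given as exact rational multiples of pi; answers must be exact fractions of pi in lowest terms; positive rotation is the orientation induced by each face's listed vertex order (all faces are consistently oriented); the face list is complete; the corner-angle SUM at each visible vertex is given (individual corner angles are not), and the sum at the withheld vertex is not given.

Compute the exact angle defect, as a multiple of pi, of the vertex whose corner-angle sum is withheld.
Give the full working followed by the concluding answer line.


V = 4, E = 6, F = 4; chi = V - E + F = 2
Gauss-Bonnet: total defect = 2*pi*chi = 4*pi; visible defects sum to (10/3)*pi

Answer: defect(P0) = (2/3)*pi


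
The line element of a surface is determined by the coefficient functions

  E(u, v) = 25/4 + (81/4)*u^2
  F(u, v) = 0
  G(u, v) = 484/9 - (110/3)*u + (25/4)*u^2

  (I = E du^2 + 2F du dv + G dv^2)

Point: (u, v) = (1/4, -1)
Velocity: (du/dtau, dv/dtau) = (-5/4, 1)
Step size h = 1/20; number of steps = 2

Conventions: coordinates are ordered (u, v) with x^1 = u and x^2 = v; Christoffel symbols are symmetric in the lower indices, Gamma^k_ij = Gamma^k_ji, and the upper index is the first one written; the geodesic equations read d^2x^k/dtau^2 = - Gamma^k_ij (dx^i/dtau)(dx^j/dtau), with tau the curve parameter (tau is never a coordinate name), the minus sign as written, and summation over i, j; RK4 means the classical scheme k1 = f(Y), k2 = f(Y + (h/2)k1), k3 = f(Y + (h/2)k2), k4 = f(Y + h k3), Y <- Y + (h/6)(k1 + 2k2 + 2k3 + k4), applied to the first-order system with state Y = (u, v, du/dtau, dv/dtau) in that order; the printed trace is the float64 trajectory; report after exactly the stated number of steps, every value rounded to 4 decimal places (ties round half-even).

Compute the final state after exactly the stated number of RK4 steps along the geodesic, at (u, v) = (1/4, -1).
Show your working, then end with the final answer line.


f(Y) = (du/dtau, dv/dtau, -Gamma^u_ij Y'^i Y'^j, -Gamma^v_ij Y'^i Y'^j) with the Gammas evaluated at the stage position; h = 0.050000; intermediate values shown to 6 dp
step 0: u = 0.2500, v = -1.0000, du/dtau = -1.2500, dv/dtau = 1.0000
step 1:
  k1: at (u, v) = (0.250000, -1.000000), (du/dtau, dv/dtau) = (-1.250000, 1.000000); Gamma_uuu = 0.673597, Gamma_uuv = 0.000000, Gamma_uvv = 2.231462, Gamma_vuu = 0.000000, Gamma_vuv = -0.372671, Gamma_vvv = 0.000000; k1 = (-1.250000, 1.000000, -3.283957, -0.931677)
  k2: at (u, v) = (0.218750, -0.975000), (du/dtau, dv/dtau) = (-1.332099, 0.976708); Gamma_uuu = 0.613616, Gamma_uuv = 0.000000, Gamma_uvv = 2.350209, Gamma_vuu = 0.000000, Gamma_vuv = -0.368381, Gamma_vvv = 0.000000; k2 = (-1.332099, 0.976708, -3.330856, -0.958579)
  k3: at (u, v) = (0.216698, -0.975582), (du/dtau, dv/dtau) = (-1.333271, 0.976036); Gamma_uuu = 0.609386, Gamma_uuv = 0.000000, Gamma_uvv = 2.357897, Gamma_vuu = 0.000000, Gamma_vuv = -0.368102, Gamma_vvv = 0.000000; k3 = (-1.333271, 0.976036, -3.329492, -0.958038)
  k4: at (u, v) = (0.183336, -0.951198), (du/dtau, dv/dtau) = (-1.416475, 0.952098); Gamma_uuu = 0.535673, Gamma_uuv = 0.000000, Gamma_uvv = 2.479924, Gamma_vuu = 0.000000, Gamma_vuv = -0.363637, Gamma_vvv = 0.000000; k4 = (-1.416475, 0.952098, -3.322803, -0.980818)
  Y <- Y + (h/6)(k1 + 2k2 + 2k3 + k4): u = 0.1834, v = -0.9512, du/dtau = -1.4161, dv/dtau = 0.9521
step 2:
  k1: at (u, v) = (0.183357, -0.951187), (du/dtau, dv/dtau) = (-1.416062, 0.952119); Gamma_uuu = 0.535720, Gamma_uuv = 0.000000, Gamma_uvv = 2.479852, Gamma_vuu = 0.000000, Gamma_vuv = -0.363639, Gamma_vvv = 0.000000; k1 = (-1.416062, 0.952119, -3.322306, -0.980561)
  k2: at (u, v) = (0.147955, -0.927384), (du/dtau, dv/dtau) = (-1.499120, 0.927605); Gamma_uuu = 0.447626, Gamma_uuv = 0.000000, Gamma_uvv = 2.600907, Gamma_vuu = 0.000000, Gamma_vuv = -0.359018, Gamma_vvv = 0.000000; k2 = (-1.499120, 0.927605, -3.243929, -0.998493)
  k3: at (u, v) = (0.145879, -0.927997), (du/dtau, dv/dtau) = (-1.497160, 0.927157); Gamma_uuu = 0.442160, Gamma_uuv = 0.000000, Gamma_uvv = 2.607659, Gamma_vuu = 0.000000, Gamma_vuv = -0.358750, Gamma_vvv = 0.000000; k3 = (-1.497160, 0.927157, -3.232691, -0.995964)
  k4: at (u, v) = (0.108499, -0.904829), (du/dtau, dv/dtau) = (-1.577697, 0.902321); Gamma_uuu = 0.338620, Gamma_uuv = 0.000000, Gamma_uvv = 2.721051, Gamma_vuu = 0.000000, Gamma_vuv = -0.354003, Gamma_vvv = 0.000000; k4 = (-1.577697, 0.902321, -3.058301, -1.007909)
  Y <- Y + (h/6)(k1 + 2k2 + 2k3 + k4): u = 0.1085, v = -0.9048, du/dtau = -1.5772, dv/dtau = 0.9023

Answer: u = 0.1085, v = -0.9048, du/dtau = -1.5772, dv/dtau = 0.9023


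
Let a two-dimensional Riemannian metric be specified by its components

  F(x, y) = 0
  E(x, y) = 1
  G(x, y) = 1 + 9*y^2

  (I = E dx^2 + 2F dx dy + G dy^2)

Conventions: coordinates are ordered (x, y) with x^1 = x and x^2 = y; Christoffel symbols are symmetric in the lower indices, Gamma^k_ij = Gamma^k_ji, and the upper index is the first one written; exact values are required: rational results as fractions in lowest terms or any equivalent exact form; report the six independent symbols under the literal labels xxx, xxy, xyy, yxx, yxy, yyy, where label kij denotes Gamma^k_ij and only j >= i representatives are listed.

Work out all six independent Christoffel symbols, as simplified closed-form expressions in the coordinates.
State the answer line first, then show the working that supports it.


Answer: Gamma_xxx = 0, Gamma_xxy = 0, Gamma_xyy = 0, Gamma_yxx = 0, Gamma_yxy = 0, Gamma_yyy = 9*y/(9*y^2 + 1)

E = 1; F = 0; G = 1 + 9*y^2
Gamma^k_ij = (1/2) g^{kl} (d_i g_jl + d_j g_il - d_l g_ij), with g^inv = (1/(EG-F^2)) [[G, -F], [-F, E]]
first partials: E_x = 0, E_y = 0, F_x = 0, F_y = 0, G_x = 0, G_y = 18*y
D = EG - F^2 = 1 + 9*y^2
expanded: Gamma^x_xx = (G E_x - 2F F_x + F E_y)/(2D), Gamma^x_xy = (G E_y - F G_x)/(2D), Gamma^x_yy = (2G F_y - G G_x - F G_y)/(2D), Gamma^y_xx = (2E F_x - E E_y - F E_x)/(2D), Gamma^y_xy = (E G_x - F E_y)/(2D), Gamma^y_yy = (E G_y - 2F F_y + F G_x)/(2D); substitute and cancel common factors


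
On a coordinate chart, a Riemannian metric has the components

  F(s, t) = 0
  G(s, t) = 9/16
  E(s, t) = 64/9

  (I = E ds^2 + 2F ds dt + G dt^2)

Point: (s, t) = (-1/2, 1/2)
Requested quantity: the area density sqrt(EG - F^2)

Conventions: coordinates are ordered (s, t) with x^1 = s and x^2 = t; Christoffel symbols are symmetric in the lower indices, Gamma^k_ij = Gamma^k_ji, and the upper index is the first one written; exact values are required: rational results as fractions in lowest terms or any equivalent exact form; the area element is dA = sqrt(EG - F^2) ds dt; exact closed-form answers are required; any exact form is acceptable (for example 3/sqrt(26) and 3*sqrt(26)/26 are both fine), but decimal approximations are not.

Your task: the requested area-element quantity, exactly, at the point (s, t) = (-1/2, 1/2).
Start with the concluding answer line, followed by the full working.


Answer: sqrt(EG - F^2) = 2

E = 64/9, F = 0, G = 9/16; EG - F^2 = 4


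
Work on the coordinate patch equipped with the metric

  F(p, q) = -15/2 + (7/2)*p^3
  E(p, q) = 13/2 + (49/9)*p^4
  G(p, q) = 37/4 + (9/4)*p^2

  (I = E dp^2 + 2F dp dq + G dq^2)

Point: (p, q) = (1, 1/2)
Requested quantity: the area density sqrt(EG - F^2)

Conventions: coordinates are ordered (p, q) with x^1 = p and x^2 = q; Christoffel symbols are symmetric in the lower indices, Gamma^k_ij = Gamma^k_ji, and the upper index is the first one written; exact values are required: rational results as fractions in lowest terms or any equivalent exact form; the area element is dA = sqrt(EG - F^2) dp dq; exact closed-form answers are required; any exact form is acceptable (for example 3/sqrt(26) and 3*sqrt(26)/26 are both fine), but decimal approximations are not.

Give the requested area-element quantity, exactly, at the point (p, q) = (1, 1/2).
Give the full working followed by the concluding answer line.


E = 215/18, F = -4, G = 23/2; EG - F^2 = 4369/36

Answer: sqrt(EG - F^2) = sqrt(4369)/6


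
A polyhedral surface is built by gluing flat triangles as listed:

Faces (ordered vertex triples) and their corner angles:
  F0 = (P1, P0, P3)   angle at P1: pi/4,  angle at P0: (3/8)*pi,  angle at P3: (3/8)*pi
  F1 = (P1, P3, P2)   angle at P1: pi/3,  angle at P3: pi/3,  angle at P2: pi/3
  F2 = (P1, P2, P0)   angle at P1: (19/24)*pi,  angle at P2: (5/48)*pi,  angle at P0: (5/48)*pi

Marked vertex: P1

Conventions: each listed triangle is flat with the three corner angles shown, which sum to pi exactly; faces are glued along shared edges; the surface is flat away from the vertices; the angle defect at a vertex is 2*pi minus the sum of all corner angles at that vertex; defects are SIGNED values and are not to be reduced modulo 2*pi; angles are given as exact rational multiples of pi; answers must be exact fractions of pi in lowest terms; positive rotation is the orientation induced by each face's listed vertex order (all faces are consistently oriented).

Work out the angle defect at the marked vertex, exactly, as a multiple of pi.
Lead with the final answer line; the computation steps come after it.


Answer: defect(P1) = (5/8)*pi

Sum of corner angles at P1: (11/8)*pi
defect = 2*pi - (11/8)*pi


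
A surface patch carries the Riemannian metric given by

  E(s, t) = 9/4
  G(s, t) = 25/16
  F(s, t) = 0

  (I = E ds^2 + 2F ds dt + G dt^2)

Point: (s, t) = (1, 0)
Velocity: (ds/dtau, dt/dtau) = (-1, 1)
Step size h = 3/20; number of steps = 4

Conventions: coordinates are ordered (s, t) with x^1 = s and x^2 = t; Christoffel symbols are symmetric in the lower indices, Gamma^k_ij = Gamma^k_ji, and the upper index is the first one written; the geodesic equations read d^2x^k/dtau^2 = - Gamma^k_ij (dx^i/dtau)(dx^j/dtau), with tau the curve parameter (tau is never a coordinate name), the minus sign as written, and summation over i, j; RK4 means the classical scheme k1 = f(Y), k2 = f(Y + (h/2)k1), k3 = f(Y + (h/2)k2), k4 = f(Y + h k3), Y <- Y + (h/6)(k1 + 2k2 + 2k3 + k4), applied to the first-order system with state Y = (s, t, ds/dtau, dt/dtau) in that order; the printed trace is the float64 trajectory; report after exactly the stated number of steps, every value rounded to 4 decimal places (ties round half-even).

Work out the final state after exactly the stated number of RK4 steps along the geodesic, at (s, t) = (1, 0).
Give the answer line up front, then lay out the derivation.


Answer: s = 0.4000, t = 0.6000, ds/dtau = -1.0000, dt/dtau = 1.0000

f(Y) = (ds/dtau, dt/dtau, -Gamma^s_ij Y'^i Y'^j, -Gamma^t_ij Y'^i Y'^j) with the Gammas evaluated at the stage position; h = 0.150000; intermediate values shown to 6 dp
step 0: s = 1.0000, t = 0.0000, ds/dtau = -1.0000, dt/dtau = 1.0000
step 1:
  k1: at (s, t) = (1.000000, 0.000000), (ds/dtau, dt/dtau) = (-1.000000, 1.000000); Gamma_sss = 0.000000, Gamma_sst = 0.000000, Gamma_stt = 0.000000, Gamma_tss = 0.000000, Gamma_tst = 0.000000, Gamma_ttt = 0.000000; k1 = (-1.000000, 1.000000, 0.000000, 0.000000)
  k2: at (s, t) = (0.925000, 0.075000), (ds/dtau, dt/dtau) = (-1.000000, 1.000000); Gamma_sss = 0.000000, Gamma_sst = 0.000000, Gamma_stt = 0.000000, Gamma_tss = 0.000000, Gamma_tst = 0.000000, Gamma_ttt = 0.000000; k2 = (-1.000000, 1.000000, 0.000000, 0.000000)
  k3: at (s, t) = (0.925000, 0.075000), (ds/dtau, dt/dtau) = (-1.000000, 1.000000); Gamma_sss = 0.000000, Gamma_sst = 0.000000, Gamma_stt = 0.000000, Gamma_tss = 0.000000, Gamma_tst = 0.000000, Gamma_ttt = 0.000000; k3 = (-1.000000, 1.000000, 0.000000, 0.000000)
  k4: at (s, t) = (0.850000, 0.150000), (ds/dtau, dt/dtau) = (-1.000000, 1.000000); Gamma_sss = 0.000000, Gamma_sst = 0.000000, Gamma_stt = 0.000000, Gamma_tss = 0.000000, Gamma_tst = 0.000000, Gamma_ttt = 0.000000; k4 = (-1.000000, 1.000000, 0.000000, 0.000000)
  Y <- Y + (h/6)(k1 + 2k2 + 2k3 + k4): s = 0.8500, t = 0.1500, ds/dtau = -1.0000, dt/dtau = 1.0000
step 2:
  k1: at (s, t) = (0.850000, 0.150000), (ds/dtau, dt/dtau) = (-1.000000, 1.000000); Gamma_sss = 0.000000, Gamma_sst = 0.000000, Gamma_stt = 0.000000, Gamma_tss = 0.000000, Gamma_tst = 0.000000, Gamma_ttt = 0.000000; k1 = (-1.000000, 1.000000, 0.000000, 0.000000)
  k2: at (s, t) = (0.775000, 0.225000), (ds/dtau, dt/dtau) = (-1.000000, 1.000000); Gamma_sss = 0.000000, Gamma_sst = 0.000000, Gamma_stt = 0.000000, Gamma_tss = 0.000000, Gamma_tst = 0.000000, Gamma_ttt = 0.000000; k2 = (-1.000000, 1.000000, 0.000000, 0.000000)
  k3: at (s, t) = (0.775000, 0.225000), (ds/dtau, dt/dtau) = (-1.000000, 1.000000); Gamma_sss = 0.000000, Gamma_sst = 0.000000, Gamma_stt = 0.000000, Gamma_tss = 0.000000, Gamma_tst = 0.000000, Gamma_ttt = 0.000000; k3 = (-1.000000, 1.000000, 0.000000, 0.000000)
  k4: at (s, t) = (0.700000, 0.300000), (ds/dtau, dt/dtau) = (-1.000000, 1.000000); Gamma_sss = 0.000000, Gamma_sst = 0.000000, Gamma_stt = 0.000000, Gamma_tss = 0.000000, Gamma_tst = 0.000000, Gamma_ttt = 0.000000; k4 = (-1.000000, 1.000000, 0.000000, 0.000000)
  Y <- Y + (h/6)(k1 + 2k2 + 2k3 + k4): s = 0.7000, t = 0.3000, ds/dtau = -1.0000, dt/dtau = 1.0000
step 3:
  k1: at (s, t) = (0.700000, 0.300000), (ds/dtau, dt/dtau) = (-1.000000, 1.000000); Gamma_sss = 0.000000, Gamma_sst = 0.000000, Gamma_stt = 0.000000, Gamma_tss = 0.000000, Gamma_tst = 0.000000, Gamma_ttt = 0.000000; k1 = (-1.000000, 1.000000, 0.000000, 0.000000)
  k2: at (s, t) = (0.625000, 0.375000), (ds/dtau, dt/dtau) = (-1.000000, 1.000000); Gamma_sss = 0.000000, Gamma_sst = 0.000000, Gamma_stt = 0.000000, Gamma_tss = 0.000000, Gamma_tst = 0.000000, Gamma_ttt = 0.000000; k2 = (-1.000000, 1.000000, 0.000000, 0.000000)
  k3: at (s, t) = (0.625000, 0.375000), (ds/dtau, dt/dtau) = (-1.000000, 1.000000); Gamma_sss = 0.000000, Gamma_sst = 0.000000, Gamma_stt = 0.000000, Gamma_tss = 0.000000, Gamma_tst = 0.000000, Gamma_ttt = 0.000000; k3 = (-1.000000, 1.000000, 0.000000, 0.000000)
  k4: at (s, t) = (0.550000, 0.450000), (ds/dtau, dt/dtau) = (-1.000000, 1.000000); Gamma_sss = 0.000000, Gamma_sst = 0.000000, Gamma_stt = 0.000000, Gamma_tss = 0.000000, Gamma_tst = 0.000000, Gamma_ttt = 0.000000; k4 = (-1.000000, 1.000000, 0.000000, 0.000000)
  Y <- Y + (h/6)(k1 + 2k2 + 2k3 + k4): s = 0.5500, t = 0.4500, ds/dtau = -1.0000, dt/dtau = 1.0000
step 4:
  k1: at (s, t) = (0.550000, 0.450000), (ds/dtau, dt/dtau) = (-1.000000, 1.000000); Gamma_sss = 0.000000, Gamma_sst = 0.000000, Gamma_stt = 0.000000, Gamma_tss = 0.000000, Gamma_tst = 0.000000, Gamma_ttt = 0.000000; k1 = (-1.000000, 1.000000, 0.000000, 0.000000)
  k2: at (s, t) = (0.475000, 0.525000), (ds/dtau, dt/dtau) = (-1.000000, 1.000000); Gamma_sss = 0.000000, Gamma_sst = 0.000000, Gamma_stt = 0.000000, Gamma_tss = 0.000000, Gamma_tst = 0.000000, Gamma_ttt = 0.000000; k2 = (-1.000000, 1.000000, 0.000000, 0.000000)
  k3: at (s, t) = (0.475000, 0.525000), (ds/dtau, dt/dtau) = (-1.000000, 1.000000); Gamma_sss = 0.000000, Gamma_sst = 0.000000, Gamma_stt = 0.000000, Gamma_tss = 0.000000, Gamma_tst = 0.000000, Gamma_ttt = 0.000000; k3 = (-1.000000, 1.000000, 0.000000, 0.000000)
  k4: at (s, t) = (0.400000, 0.600000), (ds/dtau, dt/dtau) = (-1.000000, 1.000000); Gamma_sss = 0.000000, Gamma_sst = 0.000000, Gamma_stt = 0.000000, Gamma_tss = 0.000000, Gamma_tst = 0.000000, Gamma_ttt = 0.000000; k4 = (-1.000000, 1.000000, 0.000000, 0.000000)
  Y <- Y + (h/6)(k1 + 2k2 + 2k3 + k4): s = 0.4000, t = 0.6000, ds/dtau = -1.0000, dt/dtau = 1.0000


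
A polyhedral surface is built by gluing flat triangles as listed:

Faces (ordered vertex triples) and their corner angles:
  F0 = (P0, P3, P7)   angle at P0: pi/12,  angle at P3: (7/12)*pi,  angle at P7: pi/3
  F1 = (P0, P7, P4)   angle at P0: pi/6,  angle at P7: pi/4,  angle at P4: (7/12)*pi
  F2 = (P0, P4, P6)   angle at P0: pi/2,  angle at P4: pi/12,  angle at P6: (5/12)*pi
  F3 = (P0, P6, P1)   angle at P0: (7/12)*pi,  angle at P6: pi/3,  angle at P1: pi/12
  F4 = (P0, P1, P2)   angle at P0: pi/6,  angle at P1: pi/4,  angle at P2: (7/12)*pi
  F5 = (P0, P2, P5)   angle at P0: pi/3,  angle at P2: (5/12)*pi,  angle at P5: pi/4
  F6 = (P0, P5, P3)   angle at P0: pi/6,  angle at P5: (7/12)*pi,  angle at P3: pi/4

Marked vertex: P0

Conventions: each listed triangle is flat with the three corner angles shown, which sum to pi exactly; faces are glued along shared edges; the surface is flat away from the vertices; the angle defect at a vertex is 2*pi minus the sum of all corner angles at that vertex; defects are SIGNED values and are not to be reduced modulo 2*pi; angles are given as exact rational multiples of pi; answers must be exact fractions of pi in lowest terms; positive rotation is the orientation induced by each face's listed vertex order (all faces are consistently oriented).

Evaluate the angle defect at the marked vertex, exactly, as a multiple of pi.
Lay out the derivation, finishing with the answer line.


Sum of corner angles at P0: 2*pi
defect = 2*pi - 2*pi

Answer: defect(P0) = 0


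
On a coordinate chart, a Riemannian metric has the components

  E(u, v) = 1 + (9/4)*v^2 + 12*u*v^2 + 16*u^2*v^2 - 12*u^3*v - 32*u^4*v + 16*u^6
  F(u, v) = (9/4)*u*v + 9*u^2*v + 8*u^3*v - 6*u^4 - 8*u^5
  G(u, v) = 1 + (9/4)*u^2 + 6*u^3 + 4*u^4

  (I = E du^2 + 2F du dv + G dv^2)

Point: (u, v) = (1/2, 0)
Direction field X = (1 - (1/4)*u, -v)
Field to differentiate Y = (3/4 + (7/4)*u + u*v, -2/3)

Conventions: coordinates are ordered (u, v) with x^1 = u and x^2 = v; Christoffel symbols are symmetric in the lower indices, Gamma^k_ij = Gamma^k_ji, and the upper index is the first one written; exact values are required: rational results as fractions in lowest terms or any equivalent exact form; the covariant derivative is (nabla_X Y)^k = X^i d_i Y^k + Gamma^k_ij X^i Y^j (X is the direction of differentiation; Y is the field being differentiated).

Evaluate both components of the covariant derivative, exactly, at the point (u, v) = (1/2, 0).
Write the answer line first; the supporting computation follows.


Answer: (nabla_X Y)^u = 11459/4320, (nabla_X Y)^v = -1211/432

E = 5/4, F = -5/8, G = 41/16 at the point
E_u = 3, E_v = -7/2, F_u = -11/2, F_v = 35/8, G_u = 35/4, G_v = 0
EG - F^2 = 45/16;  g^inv = (16/45) * [[41/16, 5/8], [5/8, 5/4]]
first-kind symbols [ij,l] = (1/2)(d_i g_jl + d_j g_il - d_l g_ij): [uu,u] = E_u/2 = 3/2, [uu,v] = F_u - E_v/2 = -15/4, [uv,u] = E_v/2 = -7/4, [uv,v] = G_u/2 = 35/8, [vv,u] = F_v - G_u/2 = 0, [vv,v] = G_v/2 = 0
Gamma^u_ij = (G*[ij,u] - F*[ij,v])/(EG - F^2), Gamma^v_ij = (E*[ij,v] - F*[ij,u])/(EG - F^2)
Gamma_uuu = 8/15, Gamma_uuv = -28/45, Gamma_uvv = 0, Gamma_vuu = -4/3, Gamma_vuv = 14/9, Gamma_vvv = 0
X = (7/8, 0), Y = (13/8, -2/3) at the point


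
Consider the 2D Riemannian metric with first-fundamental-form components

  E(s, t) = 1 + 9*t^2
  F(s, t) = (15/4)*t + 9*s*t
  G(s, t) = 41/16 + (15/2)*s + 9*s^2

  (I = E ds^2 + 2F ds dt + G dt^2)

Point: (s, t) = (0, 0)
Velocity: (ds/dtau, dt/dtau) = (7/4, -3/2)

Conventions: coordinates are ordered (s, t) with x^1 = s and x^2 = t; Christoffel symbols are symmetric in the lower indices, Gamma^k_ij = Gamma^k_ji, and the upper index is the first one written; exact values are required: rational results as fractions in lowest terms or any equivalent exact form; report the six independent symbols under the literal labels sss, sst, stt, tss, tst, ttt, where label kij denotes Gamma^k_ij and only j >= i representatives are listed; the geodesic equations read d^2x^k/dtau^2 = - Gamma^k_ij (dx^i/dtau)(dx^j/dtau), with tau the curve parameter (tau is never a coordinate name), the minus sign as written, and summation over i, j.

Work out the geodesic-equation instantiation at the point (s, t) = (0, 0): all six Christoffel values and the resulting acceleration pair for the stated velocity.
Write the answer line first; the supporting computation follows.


Answer: Gamma_sss = 0, Gamma_sst = 0, Gamma_stt = 0, Gamma_tss = 0, Gamma_tst = 60/41, Gamma_ttt = 0; accelerations (d^2s/dtau^2, d^2t/dtau^2) = (0, 315/41)

E = 1, F = 0, G = 41/16 at the point
E_s = 0, E_t = 0, F_s = 0, F_t = 15/4, G_s = 15/2, G_t = 0
EG - F^2 = 41/16;  g^inv = (16/41) * [[41/16, 0], [0, 1]]
first-kind symbols [ij,l] = (1/2)(d_i g_jl + d_j g_il - d_l g_ij): [ss,s] = E_s/2 = 0, [ss,t] = F_s - E_t/2 = 0, [st,s] = E_t/2 = 0, [st,t] = G_s/2 = 15/4, [tt,s] = F_t - G_s/2 = 0, [tt,t] = G_t/2 = 0
Gamma^s_ij = (G*[ij,s] - F*[ij,t])/(EG - F^2), Gamma^t_ij = (E*[ij,t] - F*[ij,s])/(EG - F^2)
Gamma_sss = 0, Gamma_sst = 0, Gamma_stt = 0, Gamma_tss = 0, Gamma_tst = 60/41, Gamma_ttt = 0
d^2s/dtau^2 = -(Gamma_sss*(7/4)^2 + 2*Gamma_sst*(7/4)*(-3/2) + Gamma_stt*(-3/2)^2) = 0
d^2t/dtau^2 = -(Gamma_tss*(7/4)^2 + 2*Gamma_tst*(7/4)*(-3/2) + Gamma_ttt*(-3/2)^2) = 315/41


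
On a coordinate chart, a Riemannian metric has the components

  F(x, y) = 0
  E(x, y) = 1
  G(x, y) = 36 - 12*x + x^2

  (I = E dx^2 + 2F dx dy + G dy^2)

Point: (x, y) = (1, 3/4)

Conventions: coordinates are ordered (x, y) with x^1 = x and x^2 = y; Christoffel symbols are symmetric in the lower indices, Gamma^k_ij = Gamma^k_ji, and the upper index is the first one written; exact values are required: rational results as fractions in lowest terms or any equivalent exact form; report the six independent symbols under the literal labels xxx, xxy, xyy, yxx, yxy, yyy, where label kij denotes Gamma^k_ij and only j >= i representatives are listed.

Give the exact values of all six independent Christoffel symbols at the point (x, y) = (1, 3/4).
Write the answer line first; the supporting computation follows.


Answer: Gamma_xxx = 0, Gamma_xxy = 0, Gamma_xyy = 5, Gamma_yxx = 0, Gamma_yxy = -1/5, Gamma_yyy = 0

E = 1, F = 0, G = 25 at the point
E_x = 0, E_y = 0, F_x = 0, F_y = 0, G_x = -10, G_y = 0
EG - F^2 = 25;  g^inv = (1/25) * [[25, 0], [0, 1]]
first-kind symbols [ij,l] = (1/2)(d_i g_jl + d_j g_il - d_l g_ij): [xx,x] = E_x/2 = 0, [xx,y] = F_x - E_y/2 = 0, [xy,x] = E_y/2 = 0, [xy,y] = G_x/2 = -5, [yy,x] = F_y - G_x/2 = 5, [yy,y] = G_y/2 = 0
Gamma^x_ij = (G*[ij,x] - F*[ij,y])/(EG - F^2), Gamma^y_ij = (E*[ij,y] - F*[ij,x])/(EG - F^2)


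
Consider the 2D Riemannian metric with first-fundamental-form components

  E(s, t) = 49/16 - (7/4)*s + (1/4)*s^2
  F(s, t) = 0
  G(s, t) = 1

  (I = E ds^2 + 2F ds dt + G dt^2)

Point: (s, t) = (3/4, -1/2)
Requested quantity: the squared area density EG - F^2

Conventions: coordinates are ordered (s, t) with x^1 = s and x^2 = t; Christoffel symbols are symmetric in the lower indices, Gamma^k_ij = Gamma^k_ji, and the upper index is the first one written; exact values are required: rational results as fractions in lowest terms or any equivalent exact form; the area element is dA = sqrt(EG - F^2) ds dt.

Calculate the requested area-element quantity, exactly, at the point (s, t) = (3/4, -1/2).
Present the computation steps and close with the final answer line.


E = 121/64, F = 0, G = 1; EG - F^2 = 121/64

Answer: EG - F^2 = 121/64


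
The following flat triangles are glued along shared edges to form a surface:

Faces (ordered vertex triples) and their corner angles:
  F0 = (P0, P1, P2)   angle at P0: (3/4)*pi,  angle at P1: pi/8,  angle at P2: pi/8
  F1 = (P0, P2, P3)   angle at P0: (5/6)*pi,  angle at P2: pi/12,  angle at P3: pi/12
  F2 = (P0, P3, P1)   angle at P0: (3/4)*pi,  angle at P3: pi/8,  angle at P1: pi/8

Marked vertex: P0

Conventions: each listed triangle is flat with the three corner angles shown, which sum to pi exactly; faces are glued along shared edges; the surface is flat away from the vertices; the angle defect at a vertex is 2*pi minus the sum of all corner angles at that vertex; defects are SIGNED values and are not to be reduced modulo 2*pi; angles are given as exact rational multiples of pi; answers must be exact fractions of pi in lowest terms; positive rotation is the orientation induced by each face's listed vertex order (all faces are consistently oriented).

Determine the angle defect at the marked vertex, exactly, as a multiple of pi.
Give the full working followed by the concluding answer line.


Sum of corner angles at P0: (7/3)*pi
defect = 2*pi - (7/3)*pi

Answer: defect(P0) = -pi/3


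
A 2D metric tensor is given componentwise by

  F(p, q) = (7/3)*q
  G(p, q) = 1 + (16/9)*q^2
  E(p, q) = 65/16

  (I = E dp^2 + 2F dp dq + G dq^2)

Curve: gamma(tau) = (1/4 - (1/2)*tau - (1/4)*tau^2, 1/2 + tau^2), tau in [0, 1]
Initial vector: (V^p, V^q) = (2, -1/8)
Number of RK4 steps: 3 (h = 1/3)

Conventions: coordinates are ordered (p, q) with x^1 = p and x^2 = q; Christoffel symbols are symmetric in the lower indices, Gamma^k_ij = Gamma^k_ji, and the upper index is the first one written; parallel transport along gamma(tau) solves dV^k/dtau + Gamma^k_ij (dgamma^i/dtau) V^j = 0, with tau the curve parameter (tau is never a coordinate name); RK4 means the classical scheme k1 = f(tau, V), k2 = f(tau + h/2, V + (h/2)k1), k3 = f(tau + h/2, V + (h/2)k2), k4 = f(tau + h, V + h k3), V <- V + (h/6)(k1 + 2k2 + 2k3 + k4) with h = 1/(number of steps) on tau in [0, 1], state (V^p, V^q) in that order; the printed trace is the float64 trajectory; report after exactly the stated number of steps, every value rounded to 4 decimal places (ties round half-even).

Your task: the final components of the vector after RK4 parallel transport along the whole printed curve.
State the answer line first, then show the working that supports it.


Answer: V^p = 2.0446, V^q = -0.0935

gamma'(tau) = (-1/2 - (1/2)*tau, 2*tau); f(tau, V)^k = -Gamma^k_ij(gamma(tau)) gamma'^i(tau) V^j; h = 1/3; intermediate values shown to 6 dp
curve data and Christoffel symbols at the stage parameters:
  tau = 0.000000: gamma = (0.250000, 0.500000), gamma' = (-0.500000, 0.000000); Gamma_ppp = 0.000000, Gamma_ppq = 0.000000, Gamma_pqq = 0.517720, Gamma_qpp = 0.000000, Gamma_qpq = 0.000000, Gamma_qqq = 0.197227
  tau = 0.166667: gamma = (0.159722, 0.527778), gamma' = (-0.583333, 0.333333); Gamma_ppp = 0.000000, Gamma_ppq = 0.000000, Gamma_pqq = 0.511954, Gamma_qpp = 0.000000, Gamma_qpq = 0.000000, Gamma_qqq = 0.205865
  tau = 0.333333: gamma = (0.055556, 0.611111), gamma' = (-0.666667, 0.666667); Gamma_ppp = 0.000000, Gamma_ppq = 0.000000, Gamma_pqq = 0.493678, Gamma_qpp = 0.000000, Gamma_qpq = 0.000000, Gamma_qqq = 0.229861
  tau = 0.500000: gamma = (-0.062500, 0.750000), gamma' = (-0.750000, 1.000000); Gamma_ppp = 0.000000, Gamma_ppq = 0.000000, Gamma_pqq = 0.460905, Gamma_qpp = 0.000000, Gamma_qpq = 0.000000, Gamma_qqq = 0.263374
  tau = 0.666667: gamma = (-0.194444, 0.944444), gamma' = (-0.833333, 1.333333); Gamma_ppp = 0.000000, Gamma_ppq = 0.000000, Gamma_pqq = 0.413108, Gamma_qpp = 0.000000, Gamma_qpq = 0.000000, Gamma_qqq = 0.297263
  tau = 0.833333: gamma = (-0.340278, 1.194444), gamma' = (-0.916667, 1.666667); Gamma_ppp = 0.000000, Gamma_ppq = 0.000000, Gamma_pqq = 0.353597, Gamma_qpp = 0.000000, Gamma_qpq = 0.000000, Gamma_qqq = 0.321792
  tau = 1.000000: gamma = (-0.500000, 1.500000), gamma' = (-1.000000, 2.000000); Gamma_ppp = 0.000000, Gamma_ppq = 0.000000, Gamma_pqq = 0.289406, Gamma_qpp = 0.000000, Gamma_qpq = 0.000000, Gamma_qqq = 0.330749
step 0: V^p = 2.0000, V^q = -0.1250
step 1: k1 = (0.000000, 0.000000), k2 = (0.021331, 0.008578), k3 = (0.021087, 0.008480), k4 = (0.040210, 0.018722); V <- V + (h/6)(k1 + 2k2 + 2k3 + k4): V^p = 2.0069, V^q = -0.1221
step 2: k1 = (0.040174, 0.018705), k2 = (0.054823, 0.031328), k3 = (0.053854, 0.030774), k4 = (0.061584, 0.044315); V <- V + (h/6)(k1 + 2k2 + 2k3 + k4): V^p = 2.0247, V^q = -0.1117
step 3: k1 = (0.061505, 0.044258), k2 = (0.061459, 0.055931), k3 = (0.060313, 0.054888), k4 = (0.054042, 0.061762); V <- V + (h/6)(k1 + 2k2 + 2k3 + k4): V^p = 2.0446, V^q = -0.0935


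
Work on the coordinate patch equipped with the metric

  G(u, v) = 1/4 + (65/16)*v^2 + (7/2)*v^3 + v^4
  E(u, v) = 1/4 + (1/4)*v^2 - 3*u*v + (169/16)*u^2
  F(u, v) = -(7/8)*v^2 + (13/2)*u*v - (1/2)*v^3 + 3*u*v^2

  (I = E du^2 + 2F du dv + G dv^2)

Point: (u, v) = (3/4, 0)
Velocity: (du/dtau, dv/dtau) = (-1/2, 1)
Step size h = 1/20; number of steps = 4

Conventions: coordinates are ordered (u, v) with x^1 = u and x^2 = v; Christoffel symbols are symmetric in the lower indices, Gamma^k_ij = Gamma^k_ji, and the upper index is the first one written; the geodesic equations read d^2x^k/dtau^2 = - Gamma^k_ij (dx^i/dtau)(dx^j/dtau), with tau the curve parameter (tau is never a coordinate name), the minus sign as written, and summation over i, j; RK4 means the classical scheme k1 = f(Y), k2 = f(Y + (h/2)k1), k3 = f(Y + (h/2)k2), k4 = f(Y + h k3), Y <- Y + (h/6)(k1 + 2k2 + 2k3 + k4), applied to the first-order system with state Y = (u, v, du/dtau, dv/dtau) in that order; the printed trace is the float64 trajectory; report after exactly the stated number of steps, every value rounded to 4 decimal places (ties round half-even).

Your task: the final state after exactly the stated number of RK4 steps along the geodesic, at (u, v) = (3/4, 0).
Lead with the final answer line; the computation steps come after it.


Answer: u = 0.6232, v = 0.1741, du/dtau = -0.7731, dv/dtau = 0.7217

f(Y) = (du/dtau, dv/dtau, -Gamma^u_ij Y'^i Y'^j, -Gamma^v_ij Y'^i Y'^j) with the Gammas evaluated at the stage position; h = 0.050000; intermediate values shown to 6 dp
step 0: u = 0.7500, v = 0.0000, du/dtau = -0.5000, dv/dtau = 1.0000
step 1:
  k1: at (u, v) = (0.750000, 0.000000), (du/dtau, dv/dtau) = (-0.500000, 1.000000); Gamma_uuu = 1.279495, Gamma_uuv = -0.181703, Gamma_uvv = 0.787382, Gamma_vuu = 4.500000, Gamma_vuv = 0.000000, Gamma_vvv = 0.000000; k1 = (-0.500000, 1.000000, -1.288959, -1.125000)
  k2: at (u, v) = (0.737500, 0.025000), (du/dtau, dv/dtau) = (-0.532224, 0.971875); Gamma_uuu = 1.215244, Gamma_uuv = -0.187005, Gamma_uvv = 0.817650, Gamma_vuu = 4.425001, Gamma_vuv = 0.089338, Gamma_vvv = 0.024575; k2 = (-0.532224, 0.971875, -1.309995, -1.184228)
  k3: at (u, v) = (0.736694, 0.024297), (du/dtau, dv/dtau) = (-0.532750, 0.970394); Gamma_uuu = 1.218968, Gamma_uuv = -0.187072, Gamma_uvv = 0.817976, Gamma_vuu = 4.420279, Gamma_vuv = 0.086794, Gamma_vvv = 0.023874; k3 = (-0.532750, 0.970394, -1.309653, -1.187315)
  k4: at (u, v) = (0.723363, 0.048520), (du/dtau, dv/dtau) = (-0.565483, 0.940634); Gamma_uuu = 1.157412, Gamma_uuv = -0.196264, Gamma_uvv = 0.848334, Gamma_vuu = 4.338393, Gamma_vuv = 0.174488, Gamma_vvv = 0.052424; k4 = (-0.565483, 0.940634, -1.329497, -1.248050)
  Y <- Y + (h/6)(k1 + 2k2 + 2k3 + k4): u = 0.7234, v = 0.0485, du/dtau = -0.5655, dv/dtau = 0.9407
step 2:
  k1: at (u, v) = (0.723371, 0.048543), (du/dtau, dv/dtau) = (-0.565481, 0.940699); Gamma_uuu = 1.157315, Gamma_uuv = -0.196270, Gamma_uvv = 0.848339, Gamma_vuu = 4.338440, Gamma_vuv = 0.174574, Gamma_vvv = 0.052451; k1 = (-0.565481, 0.940699, -1.329592, -1.247986)
  k2: at (u, v) = (0.709234, 0.072061), (du/dtau, dv/dtau) = (-0.598721, 0.909499); Gamma_uuu = 1.098563, Gamma_uuv = -0.209569, Gamma_uvv = 0.878526, Gamma_vuu = 4.250322, Gamma_vuv = 0.260406, Gamma_vvv = 0.085742; k2 = (-0.598721, 0.909499, -1.348741, -1.310923)
  k3: at (u, v) = (0.708403, 0.071281), (du/dtau, dv/dtau) = (-0.599200, 0.907926); Gamma_uuu = 1.102849, Gamma_uuv = -0.209408, Gamma_uvv = 0.878985, Gamma_vuu = 4.245757, Gamma_vuv = 0.257504, Gamma_vvv = 0.084770; k3 = (-0.599200, 0.907926, -1.348388, -1.314097)
  k4: at (u, v) = (0.693411, 0.093939), (du/dtau, dv/dtau) = (-0.632901, 0.874994); Gamma_uuu = 1.048182, Gamma_uuv = -0.226702, Gamma_uvv = 0.908784, Gamma_vuu = 4.151923, Gamma_vuv = 0.340350, Gamma_vvv = 0.123073; k4 = (-0.632901, 0.874994, -1.366729, -1.380373)
  Y <- Y + (h/6)(k1 + 2k2 + 2k3 + k4): u = 0.6934, v = 0.0940, du/dtau = -0.6329, dv/dtau = 0.8750
step 3:
  k1: at (u, v) = (0.693420, 0.093964), (du/dtau, dv/dtau) = (-0.632903, 0.875046); Gamma_uuu = 1.048076, Gamma_uuv = -0.226716, Gamma_uvv = 0.908787, Gamma_vuu = 4.151959, Gamma_vuv = 0.340443, Gamma_vvv = 0.123112; k1 = (-0.632903, 0.875046, -1.366805, -1.380314)
  k2: at (u, v) = (0.677597, 0.115840), (du/dtau, dv/dtau) = (-0.667073, 0.840538); Gamma_uuu = 0.997572, Gamma_uuv = -0.248167, Gamma_uvv = 0.937792, Gamma_vuu = 4.052956, Gamma_vuv = 0.420071, Gamma_vvv = 0.167195; k2 = (-0.667073, 0.840538, -1.384754, -1.450566)
  k3: at (u, v) = (0.676743, 0.114978), (du/dtau, dv/dtau) = (-0.667522, 0.838781); Gamma_uuu = 1.002457, Gamma_uuv = -0.247717, Gamma_uvv = 0.938456, Gamma_vuu = 4.048593, Gamma_vuv = 0.416823, Gamma_vvv = 0.165854; k3 = (-0.667522, 0.838781, -1.384330, -1.453918)
  k4: at (u, v) = (0.660043, 0.135903), (du/dtau, dv/dtau) = (-0.702119, 0.802350); Gamma_uuu = 0.957481, Gamma_uuv = -0.273026, Gamma_uvv = 0.966398, Gamma_vuu = 3.944987, Gamma_vuv = 0.492046, Gamma_vvv = 0.215793; k4 = (-0.702119, 0.802350, -1.401760, -1.529303)
  Y <- Y + (h/6)(k1 + 2k2 + 2k3 + k4): u = 0.6601, v = 0.1359, du/dtau = -0.7021, dv/dtau = 0.8024
step 4:
  k1: at (u, v) = (0.660051, 0.135931), (du/dtau, dv/dtau) = (-0.702126, 0.802391); Gamma_uuu = 0.957360, Gamma_uuv = -0.273052, Gamma_uvv = 0.966397, Gamma_vuu = 3.945013, Gamma_vuv = 0.492148, Gamma_vvv = 0.215850; k1 = (-0.702126, 0.802391, -1.401819, -1.529253)
  k2: at (u, v) = (0.642498, 0.155991), (du/dtau, dv/dtau) = (-0.737171, 0.764159); Gamma_uuu = 0.917950, Gamma_uuv = -0.302312, Gamma_uvv = 0.992707, Gamma_vuu = 3.837334, Gamma_vuv = 0.562707, Gamma_vvv = 0.272406; k2 = (-0.737171, 0.764159, -1.419108, -1.610394)
  k3: at (u, v) = (0.641622, 0.155035), (du/dtau, dv/dtau) = (-0.737603, 0.762131); Gamma_uuu = 0.923491, Gamma_uuv = -0.301505, Gamma_uvv = 0.993684, Gamma_vuu = 3.833230, Gamma_vuv = 0.559128, Gamma_vvv = 0.270580; k3 = (-0.737603, 0.762131, -1.418590, -1.614039)
  k4: at (u, v) = (0.623171, 0.174038), (du/dtau, dv/dtau) = (-0.773055, 0.721689); Gamma_uuu = 0.891128, Gamma_uuv = -0.334181, Gamma_uvv = 1.018085, Gamma_vuu = 3.722203, Gamma_vuv = 0.623749, Gamma_vvv = 0.333565; k4 = (-0.773055, 0.721689, -1.435687, -1.702188)
  Y <- Y + (h/6)(k1 + 2k2 + 2k3 + k4): u = 0.6232, v = 0.1741, du/dtau = -0.7731, dv/dtau = 0.7217


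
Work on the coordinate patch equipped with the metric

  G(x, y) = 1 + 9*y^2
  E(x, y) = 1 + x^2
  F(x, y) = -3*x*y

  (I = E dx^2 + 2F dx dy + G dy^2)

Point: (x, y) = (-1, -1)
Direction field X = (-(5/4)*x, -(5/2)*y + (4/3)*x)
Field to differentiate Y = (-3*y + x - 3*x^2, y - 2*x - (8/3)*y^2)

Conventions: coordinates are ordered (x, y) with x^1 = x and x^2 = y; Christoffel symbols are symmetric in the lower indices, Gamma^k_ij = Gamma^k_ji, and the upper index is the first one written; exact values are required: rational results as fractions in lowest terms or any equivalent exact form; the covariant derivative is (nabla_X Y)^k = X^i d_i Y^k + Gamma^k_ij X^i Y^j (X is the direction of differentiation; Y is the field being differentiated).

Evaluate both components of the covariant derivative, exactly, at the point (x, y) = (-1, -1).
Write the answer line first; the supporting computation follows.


Answer: (nabla_X Y)^x = 29/6, (nabla_X Y)^y = 221/36

E = 2, F = -3, G = 10 at the point
E_x = -2, E_y = 0, F_x = 3, F_y = 3, G_x = 0, G_y = -18
EG - F^2 = 11;  g^inv = (1/11) * [[10, 3], [3, 2]]
first-kind symbols [ij,l] = (1/2)(d_i g_jl + d_j g_il - d_l g_ij): [xx,x] = E_x/2 = -1, [xx,y] = F_x - E_y/2 = 3, [xy,x] = E_y/2 = 0, [xy,y] = G_x/2 = 0, [yy,x] = F_y - G_x/2 = 3, [yy,y] = G_y/2 = -9
Gamma^x_ij = (G*[ij,x] - F*[ij,y])/(EG - F^2), Gamma^y_ij = (E*[ij,y] - F*[ij,x])/(EG - F^2)
Gamma_xxx = -1/11, Gamma_xxy = 0, Gamma_xyy = 3/11, Gamma_yxx = 3/11, Gamma_yxy = 0, Gamma_yyy = -9/11
X = (5/4, 7/6), Y = (-1, -5/3) at the point
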